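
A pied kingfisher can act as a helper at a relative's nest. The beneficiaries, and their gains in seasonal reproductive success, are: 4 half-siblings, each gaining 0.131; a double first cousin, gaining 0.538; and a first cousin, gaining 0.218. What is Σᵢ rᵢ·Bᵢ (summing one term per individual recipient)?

r to a half-sibling = 0.25 (half-sibs share one parent — one path of length 2: r = (1/2)^2 = 1/4).
r to a double first cousin = 0.25 (double first cousins share both grandparent pairs — four paths of length 4: r = 4·(1/2)^4 = 1/4).
r to a first cousin = 0.125 (first cousins share one grandparent pair — two paths of length 4: r = 2·(1/2)^4 = 1/8).
Summing one r·B term per recipient: 4·0.25·0.131 + 1·0.25·0.538 + 1·0.125·0.218 = 0.29275.

0.29275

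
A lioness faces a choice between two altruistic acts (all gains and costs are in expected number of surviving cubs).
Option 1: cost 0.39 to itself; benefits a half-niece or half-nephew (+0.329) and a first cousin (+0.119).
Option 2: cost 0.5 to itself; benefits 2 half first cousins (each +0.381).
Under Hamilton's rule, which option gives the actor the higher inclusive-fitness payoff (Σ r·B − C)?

Option 1

Option 1: r to a half-niece or half-nephew = 0.125.
Option 1: r to a first cousin = 0.125.
Option 1: Σ r·B − C = (1·0.125·0.329 + 1·0.125·0.119) − 0.39 = -0.334.
Option 2: r to a half first cousin = 0.0625.
Option 2: Σ r·B − C = (2·0.0625·0.381) − 0.5 = -0.452375.
Option 1 has the higher net inclusive-fitness payoff.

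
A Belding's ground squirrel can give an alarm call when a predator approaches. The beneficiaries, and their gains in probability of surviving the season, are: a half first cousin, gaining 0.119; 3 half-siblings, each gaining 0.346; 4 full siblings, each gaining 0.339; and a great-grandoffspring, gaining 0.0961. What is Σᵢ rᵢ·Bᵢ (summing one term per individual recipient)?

0.95695

r to a half first cousin = 1/16 (half first cousins share one grandparent — one path of length 4: r = (1/2)^4 = 1/16).
r to a half-sibling = 0.25 (half-sibs share one parent — one path of length 2: r = (1/2)^2 = 1/4).
r to a full sibling = 1/2 (full sibs share both parents — two paths of length 2: r = 2·(1/2)^2 = 1/2).
r to a great-grandoffspring = 1/8 (three parent–offspring links: r = (1/2)^3 = 1/8).
Summing one r·B term per recipient: 1·0.0625·0.119 + 3·0.25·0.346 + 4·0.5·0.339 + 1·0.125·0.0961 = 0.95695.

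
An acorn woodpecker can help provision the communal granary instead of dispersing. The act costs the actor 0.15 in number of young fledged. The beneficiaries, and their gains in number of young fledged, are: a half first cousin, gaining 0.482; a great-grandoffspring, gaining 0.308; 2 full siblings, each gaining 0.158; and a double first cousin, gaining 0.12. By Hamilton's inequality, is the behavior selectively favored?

Hamilton's rule: the trait is favored when the sum of r·B over every recipient exceeds the actor's cost C.
r to a half first cousin = 1/16 (half first cousins share one grandparent — one path of length 4: r = (1/2)^4 = 1/16).
r to a great-grandoffspring = 0.125 (three parent–offspring links: r = (1/2)^3 = 1/8).
r to a full sibling = 1/2 (full sibs share both parents — two paths of length 2: r = 2·(1/2)^2 = 1/2).
r to a double first cousin = 0.25 (double first cousins share both grandparent pairs — four paths of length 4: r = 4·(1/2)^4 = 1/4).
Summing one r·B term per recipient: 1·0.0625·0.482 + 1·0.125·0.308 + 2·0.5·0.158 + 1·0.25·0.12 = 0.256625.
0.256625 > 0.15: the indirect benefit exceeds the cost.

Yes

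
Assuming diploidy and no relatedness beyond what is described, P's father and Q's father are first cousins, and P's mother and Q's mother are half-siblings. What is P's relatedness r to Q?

0.09375

Wright's path rule: contributions from independent ancestry routes add.
P and Q are related in two ways: second cousins through their fathers (r = 1/32) and half first cousins through their mothers (r = 1/16).
r = 1/32 + 1/16 = 0.09375.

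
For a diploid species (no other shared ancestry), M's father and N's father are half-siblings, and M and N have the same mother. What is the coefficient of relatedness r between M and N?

0.3125

Independent pedigree routes through distinct common ancestors add.
M and N are related in two ways: half first cousins through their fathers (r = 1/16) and half-sibs through their shared mother (r = 1/4).
r = 1/16 + 1/4 = 0.3125.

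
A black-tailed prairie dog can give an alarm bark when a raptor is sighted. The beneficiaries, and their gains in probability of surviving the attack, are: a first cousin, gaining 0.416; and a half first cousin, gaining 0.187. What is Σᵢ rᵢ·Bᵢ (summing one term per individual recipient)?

0.0636875

r to a first cousin = 1/8 (first cousins share one grandparent pair — two paths of length 4: r = 2·(1/2)^4 = 1/8).
r to a half first cousin = 1/16 (half first cousins share one grandparent — one path of length 4: r = (1/2)^4 = 1/16).
Summing one r·B term per recipient: 1·0.125·0.416 + 1·0.0625·0.187 = 0.0636875.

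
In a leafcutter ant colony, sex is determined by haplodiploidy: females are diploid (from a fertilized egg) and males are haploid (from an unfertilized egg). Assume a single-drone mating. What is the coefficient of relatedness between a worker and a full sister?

0.75

Haplodiploid full sisters inherit their father's entire haploid genome identically (contributing 1/2) and on average half of their mother's contribution (1/2 · 1/2 = 1/4); r = 1/2 + 1/4 = 3/4.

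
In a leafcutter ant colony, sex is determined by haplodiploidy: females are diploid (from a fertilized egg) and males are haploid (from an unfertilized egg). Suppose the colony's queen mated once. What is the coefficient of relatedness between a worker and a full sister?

0.75

Haplodiploid full sisters inherit their father's entire haploid genome identically (contributing 1/2) and on average half of their mother's contribution (1/2 · 1/2 = 1/4); r = 1/2 + 1/4 = 3/4.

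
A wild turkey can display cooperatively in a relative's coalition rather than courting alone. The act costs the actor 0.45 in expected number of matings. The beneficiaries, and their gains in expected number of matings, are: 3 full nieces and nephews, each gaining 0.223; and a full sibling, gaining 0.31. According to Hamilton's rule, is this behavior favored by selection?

Hamilton's rule: the trait is favored when the sum of r·B over every recipient exceeds the actor's cost C.
r to a full niece or nephew = 1/4 (full aunt/uncle↔niece/nephew: two paths of length 3 through the shared grandparent pair: r = 2·(1/2)^3 = 1/4).
r to a full sibling = 1/2 (full sibs share both parents — two paths of length 2: r = 2·(1/2)^2 = 1/2).
Summing one r·B term per recipient: 3·0.25·0.223 + 1·0.5·0.31 = 0.32225.
0.32225 < 0.45: the indirect benefit is less than the cost.

No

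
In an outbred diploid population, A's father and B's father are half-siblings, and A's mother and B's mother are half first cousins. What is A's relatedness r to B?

Independent pedigree routes through distinct common ancestors add.
A and B are related in two ways: half first cousins through their fathers (r = 1/16) and half second cousins through their mothers (r = 1/64).
r = 1/16 + 1/64 = 5/64 = 0.078125.

0.078125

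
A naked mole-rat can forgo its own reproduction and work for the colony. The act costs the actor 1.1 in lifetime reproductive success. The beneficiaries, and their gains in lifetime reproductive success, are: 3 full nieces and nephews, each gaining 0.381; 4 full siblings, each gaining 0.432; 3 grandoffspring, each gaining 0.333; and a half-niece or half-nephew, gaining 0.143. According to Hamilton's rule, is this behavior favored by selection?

Hamilton's rule: the trait is favored when the sum of r·B over every recipient exceeds the actor's cost C.
r to a full niece or nephew = 0.25 (full aunt/uncle↔niece/nephew: two paths of length 3 through the shared grandparent pair: r = 2·(1/2)^3 = 1/4).
r to a full sibling = 1/2 (full sibs share both parents — two paths of length 2: r = 2·(1/2)^2 = 1/2).
r to a grandoffspring = 1/4 (two parent–offspring links: r = (1/2)^2 = 1/4).
r to a half-niece or half-nephew = 0.125 (half-aunt/uncle↔niece/nephew: one path of length 3: r = (1/2)^3 = 1/8).
Summing one r·B term per recipient: 3·0.25·0.381 + 4·0.5·0.432 + 3·0.25·0.333 + 1·0.125·0.143 = 1.417375.
1.417375 > 1.1: the indirect benefit exceeds the cost.

Yes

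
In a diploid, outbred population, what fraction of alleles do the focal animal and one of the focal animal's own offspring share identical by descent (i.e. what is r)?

Each parent–offspring link contributes a factor of 1/2, and independent paths through distinct common ancestors add.
One parent–offspring link: r = (1/2)^1 = 1/2.

0.5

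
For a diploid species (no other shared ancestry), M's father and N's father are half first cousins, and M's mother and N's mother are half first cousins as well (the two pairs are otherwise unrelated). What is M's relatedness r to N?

0.03125

With two independent routes of shared ancestry, r is the sum of the two contributions.
M and N are related in two ways: half second cousins through their fathers (r = 1/64) and half second cousins through their mothers (r = 1/64).
r = 1/64 + 1/64 = 1/32 = 0.03125.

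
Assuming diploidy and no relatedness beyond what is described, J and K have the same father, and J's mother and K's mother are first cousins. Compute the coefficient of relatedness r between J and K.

0.28125

With two independent routes of shared ancestry, r is the sum of the two contributions.
J and K are related in two ways: half-sibs through their shared father (r = 1/4) and second cousins through their mothers (r = 1/32).
r = 1/4 + 1/32 = 9/32 = 0.28125.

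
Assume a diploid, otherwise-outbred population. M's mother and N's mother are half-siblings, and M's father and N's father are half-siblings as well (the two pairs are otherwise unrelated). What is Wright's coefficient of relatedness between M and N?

Independent pedigree routes through distinct common ancestors add.
M and N are related in two ways: half first cousins through their mothers (r = 1/16) and half first cousins through their fathers (r = 1/16).
r = 1/16 + 1/16 = 0.125.

0.125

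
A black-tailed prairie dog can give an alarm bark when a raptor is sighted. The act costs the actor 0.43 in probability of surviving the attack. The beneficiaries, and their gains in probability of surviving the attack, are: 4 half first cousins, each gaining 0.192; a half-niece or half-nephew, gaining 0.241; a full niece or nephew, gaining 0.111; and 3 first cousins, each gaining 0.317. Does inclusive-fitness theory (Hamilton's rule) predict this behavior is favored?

No

Hamilton's rule: the trait is favored when the sum of r·B over every recipient exceeds the actor's cost C.
r to a half first cousin = 0.0625 (half first cousins share one grandparent — one path of length 4: r = (1/2)^4 = 1/16).
r to a half-niece or half-nephew = 1/8 (half-aunt/uncle↔niece/nephew: one path of length 3: r = (1/2)^3 = 1/8).
r to a full niece or nephew = 0.25 (full aunt/uncle↔niece/nephew: two paths of length 3 through the shared grandparent pair: r = 2·(1/2)^3 = 1/4).
r to a first cousin = 1/8 (first cousins share one grandparent pair — two paths of length 4: r = 2·(1/2)^4 = 1/8).
Summing one r·B term per recipient: 4·0.0625·0.192 + 1·0.125·0.241 + 1·0.25·0.111 + 3·0.125·0.317 = 0.22475.
0.22475 < 0.43: the indirect benefit is less than the cost.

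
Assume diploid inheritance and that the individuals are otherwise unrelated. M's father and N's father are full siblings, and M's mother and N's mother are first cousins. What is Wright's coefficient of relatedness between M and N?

0.15625

Wright's path rule: contributions from independent ancestry routes add.
M and N are related in two ways: first cousins through their fathers (r = 1/8) and second cousins through their mothers (r = 1/32).
r = 1/8 + 1/32 = 0.15625.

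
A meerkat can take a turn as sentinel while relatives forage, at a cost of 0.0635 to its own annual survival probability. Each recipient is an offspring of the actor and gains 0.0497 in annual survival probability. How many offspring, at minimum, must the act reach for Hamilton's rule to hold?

r to an offspring = 1/2 (one parent–offspring link: r = (1/2)^1 = 1/2).
Hamilton's rule: n·r·B > C  ⇒  n > C/(r·B) = 0.0635/(0.5·0.0497) = 2.555.
The smallest integer exceeding 2.555 is 3.

3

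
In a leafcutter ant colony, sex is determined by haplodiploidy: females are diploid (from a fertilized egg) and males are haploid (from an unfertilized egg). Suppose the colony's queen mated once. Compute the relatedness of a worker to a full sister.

0.75

Haplodiploid full sisters inherit their father's entire haploid genome identically (contributing 1/2) and on average half of their mother's contribution (1/2 · 1/2 = 1/4); r = 1/2 + 1/4 = 3/4.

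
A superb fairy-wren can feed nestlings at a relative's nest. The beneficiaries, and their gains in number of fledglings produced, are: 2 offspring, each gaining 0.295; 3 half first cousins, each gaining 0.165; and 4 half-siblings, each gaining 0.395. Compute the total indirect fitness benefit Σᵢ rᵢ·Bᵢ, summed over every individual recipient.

r to an offspring = 0.5 (one parent–offspring link: r = (1/2)^1 = 1/2).
r to a half first cousin = 0.0625 (half first cousins share one grandparent — one path of length 4: r = (1/2)^4 = 1/16).
r to a half-sibling = 0.25 (half-sibs share one parent — one path of length 2: r = (1/2)^2 = 1/4).
Summing one r·B term per recipient: 2·0.5·0.295 + 3·0.0625·0.165 + 4·0.25·0.395 = 0.7209375.

0.7209375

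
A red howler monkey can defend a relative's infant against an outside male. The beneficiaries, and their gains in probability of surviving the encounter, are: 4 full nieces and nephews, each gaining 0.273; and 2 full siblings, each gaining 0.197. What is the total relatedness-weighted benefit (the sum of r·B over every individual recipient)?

0.47

r to a full niece or nephew = 0.25 (full aunt/uncle↔niece/nephew: two paths of length 3 through the shared grandparent pair: r = 2·(1/2)^3 = 1/4).
r to a full sibling = 1/2 (full sibs share both parents — two paths of length 2: r = 2·(1/2)^2 = 1/2).
Summing one r·B term per recipient: 4·0.25·0.273 + 2·0.5·0.197 = 0.47.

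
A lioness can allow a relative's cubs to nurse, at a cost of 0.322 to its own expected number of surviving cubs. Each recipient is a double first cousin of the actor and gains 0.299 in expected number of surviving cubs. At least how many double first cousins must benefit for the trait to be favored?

5

r to a double first cousin = 0.25 (double first cousins share both grandparent pairs — four paths of length 4: r = 4·(1/2)^4 = 1/4).
Hamilton's rule: n·r·B > C  ⇒  n > C/(r·B) = 0.322/(0.25·0.299) = 4.308.
The smallest integer exceeding 4.308 is 5.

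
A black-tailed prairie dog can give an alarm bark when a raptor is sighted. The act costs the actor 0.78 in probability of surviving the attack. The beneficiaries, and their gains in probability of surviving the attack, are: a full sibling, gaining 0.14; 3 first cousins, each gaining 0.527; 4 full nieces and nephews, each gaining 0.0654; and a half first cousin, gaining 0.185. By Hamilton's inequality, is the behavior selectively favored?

Hamilton's rule: the trait is favored when the sum of r·B over every recipient exceeds the actor's cost C.
r to a full sibling = 1/2 (full sibs share both parents — two paths of length 2: r = 2·(1/2)^2 = 1/2).
r to a first cousin = 0.125 (first cousins share one grandparent pair — two paths of length 4: r = 2·(1/2)^4 = 1/8).
r to a full niece or nephew = 0.25 (full aunt/uncle↔niece/nephew: two paths of length 3 through the shared grandparent pair: r = 2·(1/2)^3 = 1/4).
r to a half first cousin = 1/16 (half first cousins share one grandparent — one path of length 4: r = (1/2)^4 = 1/16).
Summing one r·B term per recipient: 1·0.5·0.14 + 3·0.125·0.527 + 4·0.25·0.0654 + 1·0.0625·0.185 = 0.3445875.
0.3445875 < 0.78: the indirect benefit is less than the cost.

No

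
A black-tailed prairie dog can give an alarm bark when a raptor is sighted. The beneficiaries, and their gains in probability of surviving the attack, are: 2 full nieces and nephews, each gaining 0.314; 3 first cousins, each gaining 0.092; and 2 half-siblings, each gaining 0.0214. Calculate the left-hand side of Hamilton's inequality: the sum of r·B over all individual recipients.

0.2022

r to a full niece or nephew = 0.25 (full aunt/uncle↔niece/nephew: two paths of length 3 through the shared grandparent pair: r = 2·(1/2)^3 = 1/4).
r to a first cousin = 0.125 (first cousins share one grandparent pair — two paths of length 4: r = 2·(1/2)^4 = 1/8).
r to a half-sibling = 0.25 (half-sibs share one parent — one path of length 2: r = (1/2)^2 = 1/4).
Summing one r·B term per recipient: 2·0.25·0.314 + 3·0.125·0.092 + 2·0.25·0.0214 = 0.2022.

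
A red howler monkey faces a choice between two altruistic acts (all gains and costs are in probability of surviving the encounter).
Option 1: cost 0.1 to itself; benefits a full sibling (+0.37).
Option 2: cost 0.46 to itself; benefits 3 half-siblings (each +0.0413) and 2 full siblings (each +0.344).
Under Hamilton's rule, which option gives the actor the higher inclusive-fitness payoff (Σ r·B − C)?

Option 1

Option 1: r to a full sibling = 0.5.
Option 1: Σ r·B − C = (1·0.5·0.37) − 0.1 = 0.085.
Option 2: r to a half-sibling = 0.25.
Option 2: r to a full sibling = 0.5.
Option 2: Σ r·B − C = (3·0.25·0.0413 + 2·0.5·0.344) − 0.46 = -0.085025.
Option 1 has the higher net inclusive-fitness payoff.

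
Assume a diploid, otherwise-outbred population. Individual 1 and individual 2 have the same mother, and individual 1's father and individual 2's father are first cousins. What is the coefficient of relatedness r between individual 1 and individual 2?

0.28125

With two independent routes of shared ancestry, r is the sum of the two contributions.
Individual 1 and individual 2 are related in two ways: half-sibs through their shared mother (r = 1/4) and second cousins through their fathers (r = 1/32).
r = 1/4 + 1/32 = 9/32 = 0.28125.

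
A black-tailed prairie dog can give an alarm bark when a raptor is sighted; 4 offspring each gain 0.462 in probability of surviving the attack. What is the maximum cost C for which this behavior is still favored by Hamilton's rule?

0.924

r to an offspring = 1/2 (one parent–offspring link: r = (1/2)^1 = 1/2).
Hamilton's rule: n·r·B > C, so the trait is favored while C < n·r·B = 4·0.5·0.462 = 0.924.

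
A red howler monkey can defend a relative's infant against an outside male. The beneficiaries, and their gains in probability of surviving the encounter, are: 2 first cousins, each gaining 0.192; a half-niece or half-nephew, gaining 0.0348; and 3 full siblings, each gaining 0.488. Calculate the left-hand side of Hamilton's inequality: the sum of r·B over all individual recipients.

r to a first cousin = 1/8 (first cousins share one grandparent pair — two paths of length 4: r = 2·(1/2)^4 = 1/8).
r to a half-niece or half-nephew = 0.125 (half-aunt/uncle↔niece/nephew: one path of length 3: r = (1/2)^3 = 1/8).
r to a full sibling = 1/2 (full sibs share both parents — two paths of length 2: r = 2·(1/2)^2 = 1/2).
Summing one r·B term per recipient: 2·0.125·0.192 + 1·0.125·0.0348 + 3·0.5·0.488 = 0.78435.

0.78435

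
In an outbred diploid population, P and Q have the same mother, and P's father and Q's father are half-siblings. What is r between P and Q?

With two independent routes of shared ancestry, r is the sum of the two contributions.
P and Q are related in two ways: half-sibs through their shared mother (r = 1/4) and half first cousins through their fathers (r = 1/16).
r = 1/4 + 1/16 = 5/16 = 0.3125.

0.3125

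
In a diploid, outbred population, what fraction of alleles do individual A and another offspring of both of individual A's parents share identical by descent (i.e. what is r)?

0.5

Each parent–offspring link contributes a factor of 1/2, and independent paths through distinct common ancestors add.
Full sibs share both parents — two paths of length 2: r = 2·(1/2)^2 = 1/2.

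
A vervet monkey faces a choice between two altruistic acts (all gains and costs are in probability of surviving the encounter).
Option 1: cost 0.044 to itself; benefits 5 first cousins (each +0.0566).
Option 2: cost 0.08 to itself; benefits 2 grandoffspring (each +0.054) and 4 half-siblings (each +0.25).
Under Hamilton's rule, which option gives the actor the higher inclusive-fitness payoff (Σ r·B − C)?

Option 1: r to a first cousin = 0.125.
Option 1: Σ r·B − C = (5·0.125·0.0566) − 0.044 = -0.008625.
Option 2: r to a grandoffspring = 0.25.
Option 2: r to a half-sibling = 0.25.
Option 2: Σ r·B − C = (2·0.25·0.054 + 4·0.25·0.25) − 0.08 = 0.197.
Option 2 has the higher net inclusive-fitness payoff.

Option 2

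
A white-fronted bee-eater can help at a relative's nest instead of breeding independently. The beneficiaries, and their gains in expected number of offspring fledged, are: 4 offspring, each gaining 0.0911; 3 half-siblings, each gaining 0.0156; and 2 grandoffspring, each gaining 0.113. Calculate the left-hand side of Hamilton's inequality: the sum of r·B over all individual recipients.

r to an offspring = 1/2 (one parent–offspring link: r = (1/2)^1 = 1/2).
r to a half-sibling = 0.25 (half-sibs share one parent — one path of length 2: r = (1/2)^2 = 1/4).
r to a grandoffspring = 0.25 (two parent–offspring links: r = (1/2)^2 = 1/4).
Summing one r·B term per recipient: 4·0.5·0.0911 + 3·0.25·0.0156 + 2·0.25·0.113 = 0.2504.

0.2504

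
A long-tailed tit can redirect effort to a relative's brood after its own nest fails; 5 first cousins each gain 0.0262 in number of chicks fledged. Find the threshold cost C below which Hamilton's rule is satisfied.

0.016375

r to a first cousin = 0.125 (first cousins share one grandparent pair — two paths of length 4: r = 2·(1/2)^4 = 1/8).
Hamilton's rule: n·r·B > C, so the trait is favored while C < n·r·B = 5·0.125·0.0262 = 0.016375.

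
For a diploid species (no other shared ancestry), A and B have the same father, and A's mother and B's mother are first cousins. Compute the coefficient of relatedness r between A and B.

Wright's path rule: contributions from independent ancestry routes add.
A and B are related in two ways: half-sibs through their shared father (r = 1/4) and second cousins through their mothers (r = 1/32).
r = 1/4 + 1/32 = 9/32 = 0.28125.

0.28125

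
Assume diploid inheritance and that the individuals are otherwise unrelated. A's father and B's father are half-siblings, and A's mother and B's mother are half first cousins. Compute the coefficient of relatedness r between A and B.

0.078125

Independent pedigree routes through distinct common ancestors add.
A and B are related in two ways: half first cousins through their fathers (r = 1/16) and half second cousins through their mothers (r = 1/64).
r = 1/16 + 1/64 = 0.078125.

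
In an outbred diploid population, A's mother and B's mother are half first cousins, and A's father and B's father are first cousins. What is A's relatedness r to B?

0.046875

With two independent routes of shared ancestry, r is the sum of the two contributions.
A and B are related in two ways: half second cousins through their mothers (r = 1/64) and second cousins through their fathers (r = 1/32).
r = 1/64 + 1/32 = 0.046875.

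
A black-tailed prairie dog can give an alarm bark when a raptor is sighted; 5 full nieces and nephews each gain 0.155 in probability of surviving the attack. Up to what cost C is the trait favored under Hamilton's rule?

r to a full niece or nephew = 0.25 (full aunt/uncle↔niece/nephew: two paths of length 3 through the shared grandparent pair: r = 2·(1/2)^3 = 1/4).
Hamilton's rule: n·r·B > C, so the trait is favored while C < n·r·B = 5·0.25·0.155 = 0.19375.

0.19375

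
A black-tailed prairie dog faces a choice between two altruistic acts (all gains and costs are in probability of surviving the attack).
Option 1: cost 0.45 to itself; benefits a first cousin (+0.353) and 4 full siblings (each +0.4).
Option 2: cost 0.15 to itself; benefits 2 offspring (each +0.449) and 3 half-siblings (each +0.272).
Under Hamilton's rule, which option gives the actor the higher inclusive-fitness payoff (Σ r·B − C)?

Option 2

Option 1: r to a first cousin = 0.125.
Option 1: r to a full sibling = 0.5.
Option 1: Σ r·B − C = (1·0.125·0.353 + 4·0.5·0.4) − 0.45 = 0.394125.
Option 2: r to an offspring = 0.5.
Option 2: r to a half-sibling = 0.25.
Option 2: Σ r·B − C = (2·0.5·0.449 + 3·0.25·0.272) − 0.15 = 0.503.
Option 2 has the higher net inclusive-fitness payoff.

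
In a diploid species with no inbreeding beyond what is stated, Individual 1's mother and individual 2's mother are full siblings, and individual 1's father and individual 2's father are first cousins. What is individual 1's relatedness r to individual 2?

Relatedness sums over independent paths through distinct common ancestors.
Individual 1 and individual 2 are related in two ways: first cousins through their mothers (r = 1/8) and second cousins through their fathers (r = 1/32).
r = 1/8 + 1/32 = 5/32 = 0.15625.

0.15625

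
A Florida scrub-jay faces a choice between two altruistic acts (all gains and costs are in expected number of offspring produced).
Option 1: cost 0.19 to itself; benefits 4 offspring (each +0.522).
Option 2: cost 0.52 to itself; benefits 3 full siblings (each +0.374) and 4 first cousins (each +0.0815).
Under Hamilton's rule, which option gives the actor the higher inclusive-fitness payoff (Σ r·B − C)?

Option 1

Option 1: r to an offspring = 0.5.
Option 1: Σ r·B − C = (4·0.5·0.522) − 0.19 = 0.854.
Option 2: r to a full sibling = 0.5.
Option 2: r to a first cousin = 0.125.
Option 2: Σ r·B − C = (3·0.5·0.374 + 4·0.125·0.0815) − 0.52 = 0.08175.
Option 1 has the higher net inclusive-fitness payoff.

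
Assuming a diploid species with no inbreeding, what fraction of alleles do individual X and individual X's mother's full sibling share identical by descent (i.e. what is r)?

0.25

Each parent–offspring link contributes a factor of 1/2, and independent paths through distinct common ancestors add.
Full aunt/uncle↔niece/nephew: two paths of length 3 through the shared grandparent pair: r = 2·(1/2)^3 = 1/4.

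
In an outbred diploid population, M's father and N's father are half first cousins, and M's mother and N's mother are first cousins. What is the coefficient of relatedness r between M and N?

0.046875

Independent pedigree routes through distinct common ancestors add.
M and N are related in two ways: half second cousins through their fathers (r = 1/64) and second cousins through their mothers (r = 1/32).
r = 1/64 + 1/32 = 0.046875.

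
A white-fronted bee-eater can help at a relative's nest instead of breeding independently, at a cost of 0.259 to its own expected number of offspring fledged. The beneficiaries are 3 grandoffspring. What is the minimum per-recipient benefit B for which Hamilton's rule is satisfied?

0.3453

r to a grandoffspring = 0.25 (two parent–offspring links: r = (1/2)^2 = 1/4).
Hamilton's rule with n recipients of equal r: n·r·B > C, so B > C/(n·r) = 0.259/(3·0.25) = 0.3453.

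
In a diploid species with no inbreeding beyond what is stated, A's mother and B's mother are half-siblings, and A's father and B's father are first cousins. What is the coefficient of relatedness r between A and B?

0.09375

Wright's path rule: contributions from independent ancestry routes add.
A and B are related in two ways: half first cousins through their mothers (r = 1/16) and second cousins through their fathers (r = 1/32).
r = 1/16 + 1/32 = 0.09375.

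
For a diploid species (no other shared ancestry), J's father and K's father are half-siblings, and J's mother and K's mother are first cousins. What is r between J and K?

0.09375

Relatedness sums over independent paths through distinct common ancestors.
J and K are related in two ways: half first cousins through their fathers (r = 1/16) and second cousins through their mothers (r = 1/32).
r = 1/16 + 1/32 = 0.09375.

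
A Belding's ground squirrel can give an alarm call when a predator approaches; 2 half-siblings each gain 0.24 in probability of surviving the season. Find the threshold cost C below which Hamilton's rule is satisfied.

0.12

r to a half-sibling = 1/4 (half-sibs share one parent — one path of length 2: r = (1/2)^2 = 1/4).
Hamilton's rule: n·r·B > C, so the trait is favored while C < n·r·B = 2·0.25·0.24 = 0.12.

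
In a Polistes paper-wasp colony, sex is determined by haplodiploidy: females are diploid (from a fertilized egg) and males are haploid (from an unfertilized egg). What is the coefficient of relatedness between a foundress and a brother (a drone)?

Her haploid brother carries none of their father's genes and a random half of their mother's genome; that half matches the maternal half of her own genome with probability 1/2: r = 1/2 · 1/2 = 1/4.

0.25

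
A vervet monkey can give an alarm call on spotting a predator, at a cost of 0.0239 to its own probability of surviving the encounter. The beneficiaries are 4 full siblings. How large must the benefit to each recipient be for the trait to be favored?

r to a full sibling = 1/2 (full sibs share both parents — two paths of length 2: r = 2·(1/2)^2 = 1/2).
Hamilton's rule with n recipients of equal r: n·r·B > C, so B > C/(n·r) = 0.0239/(4·0.5) = 0.012.

0.012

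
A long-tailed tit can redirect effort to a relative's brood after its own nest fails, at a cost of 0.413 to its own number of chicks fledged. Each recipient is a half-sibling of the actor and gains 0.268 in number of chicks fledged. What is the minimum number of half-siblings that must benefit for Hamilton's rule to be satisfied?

r to a half-sibling = 1/4 (half-sibs share one parent — one path of length 2: r = (1/2)^2 = 1/4).
Hamilton's rule: n·r·B > C  ⇒  n > C/(r·B) = 0.413/(0.25·0.268) = 6.164.
The smallest integer exceeding 6.164 is 7.

7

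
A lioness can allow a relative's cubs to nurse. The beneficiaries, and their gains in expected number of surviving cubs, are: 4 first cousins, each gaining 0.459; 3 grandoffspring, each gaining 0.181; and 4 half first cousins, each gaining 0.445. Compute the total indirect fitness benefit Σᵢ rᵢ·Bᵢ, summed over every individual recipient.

r to a first cousin = 0.125 (first cousins share one grandparent pair — two paths of length 4: r = 2·(1/2)^4 = 1/8).
r to a grandoffspring = 1/4 (two parent–offspring links: r = (1/2)^2 = 1/4).
r to a half first cousin = 1/16 (half first cousins share one grandparent — one path of length 4: r = (1/2)^4 = 1/16).
Summing one r·B term per recipient: 4·0.125·0.459 + 3·0.25·0.181 + 4·0.0625·0.445 = 0.4765.

0.4765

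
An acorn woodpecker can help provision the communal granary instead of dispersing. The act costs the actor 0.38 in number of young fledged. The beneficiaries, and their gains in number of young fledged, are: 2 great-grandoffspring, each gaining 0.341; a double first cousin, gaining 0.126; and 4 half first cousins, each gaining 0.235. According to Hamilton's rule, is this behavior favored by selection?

Hamilton's rule: the trait is favored when the sum of r·B over every recipient exceeds the actor's cost C.
r to a great-grandoffspring = 0.125 (three parent–offspring links: r = (1/2)^3 = 1/8).
r to a double first cousin = 0.25 (double first cousins share both grandparent pairs — four paths of length 4: r = 4·(1/2)^4 = 1/4).
r to a half first cousin = 1/16 (half first cousins share one grandparent — one path of length 4: r = (1/2)^4 = 1/16).
Summing one r·B term per recipient: 2·0.125·0.341 + 1·0.25·0.126 + 4·0.0625·0.235 = 0.1755.
0.1755 < 0.38: the indirect benefit is less than the cost.

No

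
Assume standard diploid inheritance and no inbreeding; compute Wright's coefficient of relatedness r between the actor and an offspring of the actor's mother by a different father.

0.25

Each parent–offspring link contributes a factor of 1/2, and independent paths through distinct common ancestors add.
Half-sibs share one parent — one path of length 2: r = (1/2)^2 = 1/4.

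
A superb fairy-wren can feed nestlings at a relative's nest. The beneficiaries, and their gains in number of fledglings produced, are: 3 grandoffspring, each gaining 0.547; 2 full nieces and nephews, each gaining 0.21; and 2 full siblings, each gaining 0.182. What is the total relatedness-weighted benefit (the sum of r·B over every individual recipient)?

0.69725

r to a grandoffspring = 1/4 (two parent–offspring links: r = (1/2)^2 = 1/4).
r to a full niece or nephew = 1/4 (full aunt/uncle↔niece/nephew: two paths of length 3 through the shared grandparent pair: r = 2·(1/2)^3 = 1/4).
r to a full sibling = 1/2 (full sibs share both parents — two paths of length 2: r = 2·(1/2)^2 = 1/2).
Summing one r·B term per recipient: 3·0.25·0.547 + 2·0.25·0.21 + 2·0.5·0.182 = 0.69725.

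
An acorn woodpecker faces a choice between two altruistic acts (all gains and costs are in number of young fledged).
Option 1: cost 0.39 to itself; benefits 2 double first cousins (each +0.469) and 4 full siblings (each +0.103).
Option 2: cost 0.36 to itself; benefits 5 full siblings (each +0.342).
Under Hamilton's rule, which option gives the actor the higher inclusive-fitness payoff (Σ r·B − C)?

Option 2

Option 1: r to a double first cousin = 0.25.
Option 1: r to a full sibling = 0.5.
Option 1: Σ r·B − C = (2·0.25·0.469 + 4·0.5·0.103) − 0.39 = 0.0505.
Option 2: r to a full sibling = 0.5.
Option 2: Σ r·B − C = (5·0.5·0.342) − 0.36 = 0.495.
Option 2 has the higher net inclusive-fitness payoff.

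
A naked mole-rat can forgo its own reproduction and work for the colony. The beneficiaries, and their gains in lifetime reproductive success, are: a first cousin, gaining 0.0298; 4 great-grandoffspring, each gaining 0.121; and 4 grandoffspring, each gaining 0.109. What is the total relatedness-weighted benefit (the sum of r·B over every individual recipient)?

r to a first cousin = 0.125 (first cousins share one grandparent pair — two paths of length 4: r = 2·(1/2)^4 = 1/8).
r to a great-grandoffspring = 1/8 (three parent–offspring links: r = (1/2)^3 = 1/8).
r to a grandoffspring = 1/4 (two parent–offspring links: r = (1/2)^2 = 1/4).
Summing one r·B term per recipient: 1·0.125·0.0298 + 4·0.125·0.121 + 4·0.25·0.109 = 0.173225.

0.173225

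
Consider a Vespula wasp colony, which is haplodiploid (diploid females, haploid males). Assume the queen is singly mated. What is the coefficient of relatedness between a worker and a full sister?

Haplodiploid full sisters inherit their father's entire haploid genome identically (contributing 1/2) and on average half of their mother's contribution (1/2 · 1/2 = 1/4); r = 1/2 + 1/4 = 3/4.

0.75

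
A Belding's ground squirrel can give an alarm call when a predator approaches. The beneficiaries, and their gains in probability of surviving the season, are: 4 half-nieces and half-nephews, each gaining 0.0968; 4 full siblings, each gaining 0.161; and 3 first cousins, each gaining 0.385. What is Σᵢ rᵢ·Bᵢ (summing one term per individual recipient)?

0.514775

r to a half-niece or half-nephew = 0.125 (half-aunt/uncle↔niece/nephew: one path of length 3: r = (1/2)^3 = 1/8).
r to a full sibling = 0.5 (full sibs share both parents — two paths of length 2: r = 2·(1/2)^2 = 1/2).
r to a first cousin = 0.125 (first cousins share one grandparent pair — two paths of length 4: r = 2·(1/2)^4 = 1/8).
Summing one r·B term per recipient: 4·0.125·0.0968 + 4·0.5·0.161 + 3·0.125·0.385 = 0.514775.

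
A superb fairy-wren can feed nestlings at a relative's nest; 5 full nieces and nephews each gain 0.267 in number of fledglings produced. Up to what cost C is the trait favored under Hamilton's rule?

r to a full niece or nephew = 0.25 (full aunt/uncle↔niece/nephew: two paths of length 3 through the shared grandparent pair: r = 2·(1/2)^3 = 1/4).
Hamilton's rule: n·r·B > C, so the trait is favored while C < n·r·B = 5·0.25·0.267 = 0.33375.

0.33375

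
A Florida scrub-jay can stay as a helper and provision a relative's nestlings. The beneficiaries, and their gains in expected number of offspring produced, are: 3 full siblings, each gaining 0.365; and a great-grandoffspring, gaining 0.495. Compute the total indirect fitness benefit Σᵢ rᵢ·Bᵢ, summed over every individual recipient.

0.609375

r to a full sibling = 0.5 (full sibs share both parents — two paths of length 2: r = 2·(1/2)^2 = 1/2).
r to a great-grandoffspring = 0.125 (three parent–offspring links: r = (1/2)^3 = 1/8).
Summing one r·B term per recipient: 3·0.5·0.365 + 1·0.125·0.495 = 0.609375.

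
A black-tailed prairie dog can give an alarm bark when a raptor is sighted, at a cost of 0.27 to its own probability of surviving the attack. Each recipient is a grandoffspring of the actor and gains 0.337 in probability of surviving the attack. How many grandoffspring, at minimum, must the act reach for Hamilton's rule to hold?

4

r to a grandoffspring = 0.25 (two parent–offspring links: r = (1/2)^2 = 1/4).
Hamilton's rule: n·r·B > C  ⇒  n > C/(r·B) = 0.27/(0.25·0.337) = 3.205.
The smallest integer exceeding 3.205 is 4.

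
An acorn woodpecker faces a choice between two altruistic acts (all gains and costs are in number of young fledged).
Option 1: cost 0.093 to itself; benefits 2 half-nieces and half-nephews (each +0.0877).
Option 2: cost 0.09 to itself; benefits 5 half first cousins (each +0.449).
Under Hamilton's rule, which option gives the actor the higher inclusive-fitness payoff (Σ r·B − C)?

Option 2

Option 1: r to a half-niece or half-nephew = 0.125.
Option 1: Σ r·B − C = (2·0.125·0.0877) − 0.093 = -0.071075.
Option 2: r to a half first cousin = 0.0625.
Option 2: Σ r·B − C = (5·0.0625·0.449) − 0.09 = 0.0503125.
Option 2 has the higher net inclusive-fitness payoff.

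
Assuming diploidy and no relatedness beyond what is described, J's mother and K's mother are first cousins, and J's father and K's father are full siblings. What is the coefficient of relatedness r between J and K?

0.15625

Wright's path rule: contributions from independent ancestry routes add.
J and K are related in two ways: second cousins through their mothers (r = 1/32) and first cousins through their fathers (r = 1/8).
r = 1/32 + 1/8 = 0.15625.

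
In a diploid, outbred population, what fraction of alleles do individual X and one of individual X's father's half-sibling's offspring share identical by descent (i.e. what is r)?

Each parent–offspring link contributes a factor of 1/2, and independent paths through distinct common ancestors add.
Half first cousins share one grandparent — one path of length 4: r = (1/2)^4 = 1/16.

0.0625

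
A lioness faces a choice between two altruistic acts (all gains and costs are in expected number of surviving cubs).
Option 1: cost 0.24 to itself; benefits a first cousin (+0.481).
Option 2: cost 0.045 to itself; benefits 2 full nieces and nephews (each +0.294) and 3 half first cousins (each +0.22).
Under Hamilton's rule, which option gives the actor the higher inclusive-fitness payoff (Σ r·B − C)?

Option 2

Option 1: r to a first cousin = 0.125.
Option 1: Σ r·B − C = (1·0.125·0.481) − 0.24 = -0.179875.
Option 2: r to a full niece or nephew = 0.25.
Option 2: r to a half first cousin = 0.0625.
Option 2: Σ r·B − C = (2·0.25·0.294 + 3·0.0625·0.22) − 0.045 = 0.14325.
Option 2 has the higher net inclusive-fitness payoff.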